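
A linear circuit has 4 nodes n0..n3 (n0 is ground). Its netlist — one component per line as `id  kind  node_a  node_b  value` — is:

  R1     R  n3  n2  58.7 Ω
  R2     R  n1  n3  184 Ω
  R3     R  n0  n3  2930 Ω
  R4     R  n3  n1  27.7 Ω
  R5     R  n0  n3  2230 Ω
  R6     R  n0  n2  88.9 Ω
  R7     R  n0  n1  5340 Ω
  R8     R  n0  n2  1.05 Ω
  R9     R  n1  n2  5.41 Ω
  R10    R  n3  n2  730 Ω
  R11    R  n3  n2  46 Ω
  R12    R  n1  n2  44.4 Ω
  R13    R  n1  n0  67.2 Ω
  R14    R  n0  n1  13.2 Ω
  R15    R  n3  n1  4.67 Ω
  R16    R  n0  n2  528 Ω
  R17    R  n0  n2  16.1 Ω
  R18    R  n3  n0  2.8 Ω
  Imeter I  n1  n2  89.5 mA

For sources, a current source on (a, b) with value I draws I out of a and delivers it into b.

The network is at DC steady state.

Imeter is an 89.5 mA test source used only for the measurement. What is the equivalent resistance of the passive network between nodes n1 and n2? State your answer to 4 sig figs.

R_eq = 2.426 Ω

Apply KCL at each of the 3 non-ground nodes and solve the resulting linear system.
Node n1: branches {R2, R4, R7, R9, R12, R13, R14, R15, Imeter} → V_1 = -0.1780
Node n2: branches {R1, R6, R8, R9, R10, R11, R12, R16, R17, Imeter} → V_2 = 0.03913
Node n3: branches {R1, R2, R3, R4, R5, R10, R11, R15, R18} → V_3 = -0.06719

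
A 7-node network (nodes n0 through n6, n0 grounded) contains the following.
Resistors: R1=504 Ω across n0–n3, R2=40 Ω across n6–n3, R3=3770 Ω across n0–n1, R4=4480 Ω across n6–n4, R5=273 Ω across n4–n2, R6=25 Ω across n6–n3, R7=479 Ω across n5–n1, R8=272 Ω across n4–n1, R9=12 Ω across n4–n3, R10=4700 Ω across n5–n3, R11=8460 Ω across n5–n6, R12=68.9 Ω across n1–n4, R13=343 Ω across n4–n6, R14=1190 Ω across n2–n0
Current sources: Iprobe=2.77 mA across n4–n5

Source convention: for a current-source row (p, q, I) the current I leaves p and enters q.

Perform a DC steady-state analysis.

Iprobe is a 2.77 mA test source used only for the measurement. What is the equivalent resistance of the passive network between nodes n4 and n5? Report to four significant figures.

MNA unknowns: 6 node voltages V₁..V_6
R1: Y=0.001984 on G[0,3]
R2: Y=0.02500 on G[6,3]
R3: Y=0.0002653 on G[0,1]
R4: Y=0.0002232 on G[6,4]
R5: Y=0.003663 on G[4,2]
R6: Y=0.04000 on G[6,3]
R7: Y=0.002088 on G[5,1]
R8: Y=0.003676 on G[4,1]
R9: Y=0.08333 on G[4,3]
R10: Y=0.0002128 on G[5,3]
R11: Y=0.0001182 on G[5,6]
R12: Y=0.01451 on G[1,4]
R13: Y=0.002915 on G[4,6]
R14: Y=0.0008403 on G[2,0]
Iprobe: z[4]−=0.00277, z[5]+=0.00277
solve → V1=0.1130, V2=-0.01213, V3=-0.009965, V4=-0.01491, V5=1.242, V6=-0.008025

R_eq = 453.6 Ω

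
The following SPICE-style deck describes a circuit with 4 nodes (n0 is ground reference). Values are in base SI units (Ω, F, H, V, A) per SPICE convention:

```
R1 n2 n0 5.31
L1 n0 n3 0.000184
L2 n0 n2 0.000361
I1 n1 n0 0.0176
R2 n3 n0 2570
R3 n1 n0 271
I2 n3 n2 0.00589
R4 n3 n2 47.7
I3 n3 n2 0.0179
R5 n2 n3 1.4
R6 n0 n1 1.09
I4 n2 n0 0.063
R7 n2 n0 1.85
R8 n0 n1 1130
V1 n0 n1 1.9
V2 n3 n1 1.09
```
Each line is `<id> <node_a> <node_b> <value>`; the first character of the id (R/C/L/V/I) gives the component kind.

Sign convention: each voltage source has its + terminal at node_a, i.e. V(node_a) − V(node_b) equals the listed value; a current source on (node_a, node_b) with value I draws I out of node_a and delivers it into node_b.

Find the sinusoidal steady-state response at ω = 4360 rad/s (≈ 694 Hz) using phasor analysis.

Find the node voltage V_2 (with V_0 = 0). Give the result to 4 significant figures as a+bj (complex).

-0.3648-0.1583j V

MNA unknowns: 3 node voltages V₁..V_3 plus 2 source currents (V1, V2)
R1: Y=0.1883+0.000j on G[2,0]
L1: Y=0.000-1.247j on G[0,3]
L2: Y=0.000-0.6353j on G[0,2]
I1: z[1]−=0.0176, z[0]+=0.0176
R2: Y=0.0003891+0.000j on G[3,0]
R3: Y=0.003690+0.000j on G[1,0]
I2: z[3]−=0.00589, z[2]+=0.00589
R4: Y=0.02096+0.000j on G[3,2]
I3: z[3]−=0.0179, z[2]+=0.0179
R5: Y=0.7143+0.000j on G[2,3]
R6: Y=0.9174+0.000j on G[0,1]
I4: z[2]−=0.063, z[0]+=0.063
R7: Y=0.5405+0.000j on G[2,0]
R8: Y=0.0008850+0.000j on G[0,1]
V1: row V0−V1=1.9, i_V1 at 0,1
V2: row V3−V1=1.09, i_V2 at 3,1
solve → V1=-1.900+0.000j, V2=-0.3648-0.1583j, V3=-0.8100+0.000j
aux → i_V1=-2.038+1.126j, i_V2=0.3038-1.126j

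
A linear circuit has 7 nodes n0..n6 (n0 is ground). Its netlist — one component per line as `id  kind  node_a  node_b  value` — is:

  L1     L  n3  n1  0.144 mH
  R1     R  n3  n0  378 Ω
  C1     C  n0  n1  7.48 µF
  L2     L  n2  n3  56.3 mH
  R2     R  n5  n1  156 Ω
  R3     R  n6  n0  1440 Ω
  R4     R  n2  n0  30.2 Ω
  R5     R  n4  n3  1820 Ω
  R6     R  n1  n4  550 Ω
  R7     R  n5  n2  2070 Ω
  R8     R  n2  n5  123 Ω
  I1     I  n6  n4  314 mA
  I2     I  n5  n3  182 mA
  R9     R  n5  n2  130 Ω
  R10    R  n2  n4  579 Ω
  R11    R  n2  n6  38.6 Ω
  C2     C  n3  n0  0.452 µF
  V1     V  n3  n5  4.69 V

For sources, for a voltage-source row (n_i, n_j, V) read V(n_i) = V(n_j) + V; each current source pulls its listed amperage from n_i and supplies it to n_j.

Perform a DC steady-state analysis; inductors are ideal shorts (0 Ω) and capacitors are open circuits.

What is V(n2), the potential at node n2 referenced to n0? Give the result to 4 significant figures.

0.2250 V

MNA unknowns: 6 node voltages V₁..V_6 plus 3 source currents (L1, L2, V1)
L1: row V3−V1=0, i_L1 at 3,1
R1: Y=0.002646 on G[3,0]
C1: Y=0.000 on G[0,1]
L2: row V2−V3=0, i_L2 at 2,3
R2: Y=0.006410 on G[5,1]
R3: Y=0.0006944 on G[6,0]
R4: Y=0.03311 on G[2,0]
R5: Y=0.0005495 on G[4,3]
R6: Y=0.001818 on G[1,4]
R7: Y=0.0004831 on G[5,2]
R8: Y=0.008130 on G[2,5]
I1: z[6]−=0.314, z[4]+=0.314
I2: z[5]−=0.182, z[3]+=0.182
R9: Y=0.007692 on G[5,2]
R10: Y=0.001727 on G[2,4]
R11: Y=0.02591 on G[2,6]
C2: Y=0.000 on G[3,0]
V1: row V3−V5=4.69, i_V1 at 3,5
solve → V1=0.2250, V2=0.2250, V3=0.2250, V4=76.91, V5=-4.465, V6=-11.58
aux → i_L1=-0.1094, i_L2=-0.2574, i_V1=0.07546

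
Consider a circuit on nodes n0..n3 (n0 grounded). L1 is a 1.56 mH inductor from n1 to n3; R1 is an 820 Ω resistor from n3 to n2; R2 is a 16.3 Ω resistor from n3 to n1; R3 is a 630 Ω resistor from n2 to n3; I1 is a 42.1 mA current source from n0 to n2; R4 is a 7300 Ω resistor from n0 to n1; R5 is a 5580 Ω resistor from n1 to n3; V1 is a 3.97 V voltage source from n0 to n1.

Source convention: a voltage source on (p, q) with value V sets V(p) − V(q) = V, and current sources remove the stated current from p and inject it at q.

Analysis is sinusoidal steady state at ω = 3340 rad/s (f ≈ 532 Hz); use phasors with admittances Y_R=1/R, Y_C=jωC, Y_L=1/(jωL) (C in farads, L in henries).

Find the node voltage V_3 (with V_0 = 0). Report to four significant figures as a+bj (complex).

Element admittances at ω=3340 rad/s:
  Y(L1) = 0.000-0.1919j S between n1,n3
  Y(R1) = 0.001220+0.000j S between n3,n2
  Y(R2) = 0.06135+0.000j S between n3,n1
  Y(R3) = 0.001587+0.000j S between n2,n3
  I1: injects 0.0421 A into n2 (from n0)
  Y(R4) = 0.0001370+0.000j S between n0,n1
  Y(R5) = 0.0001792+0.000j S between n1,n3
  V1: constraint V(n0)−V(n1) = 3.97
Assemble and solve the 4×4 MNA system:
  V(n1)=-3.970+0.000j  V(n2)=11.09+0.1989j  V(n3)=-3.906+0.1989j
  i(V1)=-0.04264+0.000j

-3.906+0.1989j V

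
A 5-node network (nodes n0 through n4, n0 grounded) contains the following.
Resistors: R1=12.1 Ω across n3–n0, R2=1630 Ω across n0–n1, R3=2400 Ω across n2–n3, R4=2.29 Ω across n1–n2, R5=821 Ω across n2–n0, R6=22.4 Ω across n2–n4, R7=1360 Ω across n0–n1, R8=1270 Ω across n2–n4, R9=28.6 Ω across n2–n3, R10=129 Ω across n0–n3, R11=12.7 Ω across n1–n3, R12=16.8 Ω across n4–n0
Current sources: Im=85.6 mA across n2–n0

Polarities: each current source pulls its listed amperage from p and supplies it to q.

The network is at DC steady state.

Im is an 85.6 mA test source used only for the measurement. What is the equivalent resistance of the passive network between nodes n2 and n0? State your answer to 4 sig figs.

MNA unknowns: 4 node voltages V₁..V_4
R1: Y=0.08264 on G[3,0]
R2: Y=0.0006135 on G[0,1]
R3: Y=0.0004167 on G[2,3]
R4: Y=0.4367 on G[1,2]
R5: Y=0.001218 on G[2,0]
R6: Y=0.04464 on G[2,4]
R7: Y=0.0007353 on G[0,1]
R8: Y=0.0007874 on G[2,4]
R9: Y=0.03497 on G[2,3]
R10: Y=0.007752 on G[0,3]
R11: Y=0.07874 on G[1,3]
R12: Y=0.05952 on G[4,0]
Im: z[2]−=0.0856, z[0]+=0.0856
solve → V1=-1.041, V2=-1.125, V3=-0.5956, V4=-0.4870

R_eq = 13.14 Ω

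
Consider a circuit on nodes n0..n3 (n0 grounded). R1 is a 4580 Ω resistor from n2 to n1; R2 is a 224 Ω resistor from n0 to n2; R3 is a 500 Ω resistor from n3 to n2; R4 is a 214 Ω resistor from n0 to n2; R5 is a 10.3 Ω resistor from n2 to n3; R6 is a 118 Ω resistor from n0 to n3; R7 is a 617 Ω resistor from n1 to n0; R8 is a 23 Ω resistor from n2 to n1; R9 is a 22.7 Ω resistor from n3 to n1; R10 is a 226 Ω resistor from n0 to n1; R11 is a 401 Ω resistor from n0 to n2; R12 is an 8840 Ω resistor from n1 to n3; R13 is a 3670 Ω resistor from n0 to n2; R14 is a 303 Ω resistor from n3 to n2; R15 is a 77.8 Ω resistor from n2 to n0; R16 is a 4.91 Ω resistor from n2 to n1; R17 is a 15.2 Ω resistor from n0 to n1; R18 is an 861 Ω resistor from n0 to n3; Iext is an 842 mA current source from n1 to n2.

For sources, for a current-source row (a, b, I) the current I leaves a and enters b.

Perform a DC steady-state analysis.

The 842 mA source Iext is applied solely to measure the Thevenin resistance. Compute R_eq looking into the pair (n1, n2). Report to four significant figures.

MNA unknowns: 3 node voltages V₁..V_3
R1: Y=0.0002183 on G[2,1]
R2: Y=0.004464 on G[0,2]
R3: Y=0.002000 on G[3,2]
R4: Y=0.004673 on G[0,2]
R5: Y=0.09709 on G[2,3]
R6: Y=0.008475 on G[0,3]
R7: Y=0.001621 on G[1,0]
R8: Y=0.04348 on G[2,1]
R9: Y=0.04405 on G[3,1]
R10: Y=0.004425 on G[0,1]
R11: Y=0.002494 on G[0,2]
R12: Y=0.0001131 on G[1,3]
R13: Y=0.0002725 on G[0,2]
R14: Y=0.003300 on G[3,2]
R15: Y=0.01285 on G[2,0]
R16: Y=0.2037 on G[2,1]
R17: Y=0.06579 on G[0,1]
R18: Y=0.001161 on G[0,3]
Iext: z[1]−=0.842, z[2]+=0.842
solve → V1=-0.8305, V2=1.993, V3=1.071

R_eq = 3.353 Ω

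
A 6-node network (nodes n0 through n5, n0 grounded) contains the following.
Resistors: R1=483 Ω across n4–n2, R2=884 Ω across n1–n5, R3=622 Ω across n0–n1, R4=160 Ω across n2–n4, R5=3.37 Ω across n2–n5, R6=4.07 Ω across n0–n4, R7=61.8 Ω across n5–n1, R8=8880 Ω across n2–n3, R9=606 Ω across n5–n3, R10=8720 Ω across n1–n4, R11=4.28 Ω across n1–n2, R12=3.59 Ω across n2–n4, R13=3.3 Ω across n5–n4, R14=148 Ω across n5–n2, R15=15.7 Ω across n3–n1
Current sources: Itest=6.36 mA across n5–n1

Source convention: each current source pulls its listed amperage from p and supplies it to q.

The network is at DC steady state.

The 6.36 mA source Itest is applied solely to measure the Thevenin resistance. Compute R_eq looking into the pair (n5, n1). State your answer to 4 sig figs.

R_eq = 5.746 Ω

MNA unknowns: 5 node voltages V₁..V_5
R1: Y=0.002070 on G[4,2]
R2: Y=0.001131 on G[1,5]
R3: Y=0.001608 on G[0,1]
R4: Y=0.006250 on G[2,4]
R5: Y=0.2967 on G[2,5]
R6: Y=0.2457 on G[0,4]
R7: Y=0.01618 on G[5,1]
R8: Y=0.0001126 on G[2,3]
R9: Y=0.001650 on G[5,3]
R10: Y=0.0001147 on G[1,4]
R11: Y=0.2336 on G[1,2]
R12: Y=0.2786 on G[2,4]
R13: Y=0.3030 on G[5,4]
R14: Y=0.006757 on G[5,2]
R15: Y=0.06369 on G[3,1]
Itest: z[5]−=0.00636, z[1]+=0.00636
solve → V1=0.03017, V2=0.006143, V3=0.02921, V4=-0.0001974, V5=-0.006371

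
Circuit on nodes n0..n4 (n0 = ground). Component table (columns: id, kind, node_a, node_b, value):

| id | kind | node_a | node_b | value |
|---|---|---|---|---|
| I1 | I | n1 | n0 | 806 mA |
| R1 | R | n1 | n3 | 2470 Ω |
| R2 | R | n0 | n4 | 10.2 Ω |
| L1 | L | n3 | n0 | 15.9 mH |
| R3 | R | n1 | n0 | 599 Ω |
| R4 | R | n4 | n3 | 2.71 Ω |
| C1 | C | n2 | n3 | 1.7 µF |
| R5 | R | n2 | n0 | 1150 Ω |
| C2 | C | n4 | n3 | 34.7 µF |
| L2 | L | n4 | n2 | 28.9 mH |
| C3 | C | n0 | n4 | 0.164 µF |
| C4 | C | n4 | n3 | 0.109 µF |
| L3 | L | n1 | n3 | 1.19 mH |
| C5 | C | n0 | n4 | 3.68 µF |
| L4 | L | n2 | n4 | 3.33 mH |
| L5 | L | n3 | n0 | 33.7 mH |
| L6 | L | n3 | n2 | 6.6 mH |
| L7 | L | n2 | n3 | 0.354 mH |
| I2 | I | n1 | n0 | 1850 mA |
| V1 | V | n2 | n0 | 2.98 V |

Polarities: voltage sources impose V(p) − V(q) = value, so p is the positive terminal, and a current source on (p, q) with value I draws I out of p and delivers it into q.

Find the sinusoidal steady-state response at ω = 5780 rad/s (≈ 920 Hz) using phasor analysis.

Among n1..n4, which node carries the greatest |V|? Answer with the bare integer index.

Element admittances at ω=5780 rad/s:
  I1: injects 0.806 A into n0 (from n1)
  Y(R1) = 0.0004049+0.000j S between n1,n3
  Y(R2) = 0.09804+0.000j S between n0,n4
  Y(L1) = 0.000-0.01088j S between n3,n0
  Y(R3) = 0.001669+0.000j S between n1,n0
  Y(R4) = 0.3690+0.000j S between n4,n3
  Y(C1) = 0.000+0.009826j S between n2,n3
  Y(R5) = 0.0008696+0.000j S between n2,n0
  Y(C2) = 0.000+0.2006j S between n4,n3
  Y(L2) = 0.000-0.005987j S between n4,n2
  Y(C3) = 0.000+0.0009479j S between n0,n4
  Y(C4) = 0.000+0.0006300j S between n4,n3
  Y(L3) = 0.000-0.1454j S between n1,n3
  Y(C5) = 0.000+0.02127j S between n0,n4
  Y(L4) = 0.000-0.05196j S between n2,n4
  Y(L5) = 0.000-0.005134j S between n3,n0
  Y(L6) = 0.000-0.02621j S between n3,n2
  Y(L7) = 0.000-0.4887j S between n2,n3
  I2: injects 1.85 A into n0 (from n1)
  V1: constraint V(n2)−V(n0) = 2.98
Assemble and solve the 5×5 MNA system:
  V(n1)=1.825-23.54j  V(n2)=2.980+0.000j  V(n3)=2.146-5.247j  V(n4)=2.385-4.436j
  i(V1)=-2.910+0.4555j

1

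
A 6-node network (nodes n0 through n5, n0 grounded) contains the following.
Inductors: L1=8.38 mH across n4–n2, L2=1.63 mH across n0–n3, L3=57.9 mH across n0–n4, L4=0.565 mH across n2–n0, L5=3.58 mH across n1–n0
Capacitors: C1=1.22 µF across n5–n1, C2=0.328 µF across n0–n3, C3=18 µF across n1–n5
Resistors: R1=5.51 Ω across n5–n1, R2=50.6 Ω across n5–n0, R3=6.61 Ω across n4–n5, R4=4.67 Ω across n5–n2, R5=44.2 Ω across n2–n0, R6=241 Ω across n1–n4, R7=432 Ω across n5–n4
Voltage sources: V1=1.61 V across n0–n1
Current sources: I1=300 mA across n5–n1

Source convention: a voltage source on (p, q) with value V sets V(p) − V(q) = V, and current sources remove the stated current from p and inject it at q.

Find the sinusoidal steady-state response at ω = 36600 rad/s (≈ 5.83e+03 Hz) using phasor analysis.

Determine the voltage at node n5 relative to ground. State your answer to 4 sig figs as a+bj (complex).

-1.797+0.2695j V

Element admittances at ω=36600 rad/s:
  Y(L1) = 0.000-0.003260j S between n4,n2
  Y(C1) = 0.000+0.04465j S between n5,n1
  Y(R1) = 0.1815+0.000j S between n5,n1
  Y(L2) = 0.000-0.01676j S between n0,n3
  Y(L3) = 0.000-0.0004719j S between n0,n4
  Y(C2) = 0.000+0.01200j S between n0,n3
  Y(L4) = 0.000-0.04836j S between n2,n0
  Y(R2) = 0.01976+0.000j S between n5,n0
  Y(R3) = 0.1513+0.000j S between n4,n5
  Y(L5) = 0.000-0.007632j S between n1,n0
  Y(R4) = 0.2141+0.000j S between n5,n2
  Y(R5) = 0.02262+0.000j S between n2,n0
  Y(R6) = 0.004149+0.000j S between n1,n4
  Y(R7) = 0.002315+0.000j S between n5,n4
  Y(C3) = 0.000+0.6588j S between n1,n5
  V1: constraint V(n0)−V(n1) = 1.61
  I1: injects 0.3 A into n1 (from n5)
Assemble and solve the 6×6 MNA system:
  V(n1)=-1.610+0.000j  V(n2)=-1.604-0.08132j  V(n3)=0.000+0.000j  V(n4)=-1.800+0.2529j  V(n5)=-1.797+0.2695j
  i(V1)=-0.07564+0.09421j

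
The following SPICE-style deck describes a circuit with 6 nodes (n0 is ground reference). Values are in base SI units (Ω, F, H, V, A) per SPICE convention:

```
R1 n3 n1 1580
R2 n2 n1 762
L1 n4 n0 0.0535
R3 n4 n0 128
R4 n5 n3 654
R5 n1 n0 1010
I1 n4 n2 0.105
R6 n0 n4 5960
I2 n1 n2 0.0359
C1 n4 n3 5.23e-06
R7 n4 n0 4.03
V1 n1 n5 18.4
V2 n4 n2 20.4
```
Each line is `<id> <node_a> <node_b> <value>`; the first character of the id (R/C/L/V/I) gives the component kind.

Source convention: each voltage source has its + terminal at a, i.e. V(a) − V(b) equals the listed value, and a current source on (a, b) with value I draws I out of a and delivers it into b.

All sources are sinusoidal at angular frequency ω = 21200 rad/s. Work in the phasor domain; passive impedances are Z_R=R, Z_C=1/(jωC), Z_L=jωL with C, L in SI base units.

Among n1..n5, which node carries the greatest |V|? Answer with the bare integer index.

Element admittances at ω=21200 rad/s:
  Y(R1) = 0.0006329+0.000j S between n3,n1
  Y(R2) = 0.001312+0.000j S between n2,n1
  Y(L1) = 0.000-0.0008817j S between n4,n0
  Y(R3) = 0.007812+0.000j S between n4,n0
  Y(R4) = 0.001529+0.000j S between n5,n3
  Y(R5) = 0.0009901+0.000j S between n1,n0
  I1: injects 0.105 A into n2 (from n4)
  Y(R6) = 0.0001678+0.000j S between n0,n4
  I2: injects 0.0359 A into n2 (from n1)
  Y(C1) = 0.000+0.1109j S between n4,n3
  Y(R7) = 0.2481+0.000j S between n4,n0
  V1: constraint V(n1)−V(n5) = 18.4
  V2: constraint V(n4)−V(n2) = 20.4
Assemble and solve the 7×7 MNA system:
  V(n1)=-7.715+0.1955j  V(n2)=-20.37-0.0006530j  V(n3)=0.02576+0.4040j  V(n4)=0.02983-0.0006530j  V(n5)=-26.11+0.1955j
  i(V1)=-0.03997-0.0003189j  i(V2)=-0.1575-0.0002574j

5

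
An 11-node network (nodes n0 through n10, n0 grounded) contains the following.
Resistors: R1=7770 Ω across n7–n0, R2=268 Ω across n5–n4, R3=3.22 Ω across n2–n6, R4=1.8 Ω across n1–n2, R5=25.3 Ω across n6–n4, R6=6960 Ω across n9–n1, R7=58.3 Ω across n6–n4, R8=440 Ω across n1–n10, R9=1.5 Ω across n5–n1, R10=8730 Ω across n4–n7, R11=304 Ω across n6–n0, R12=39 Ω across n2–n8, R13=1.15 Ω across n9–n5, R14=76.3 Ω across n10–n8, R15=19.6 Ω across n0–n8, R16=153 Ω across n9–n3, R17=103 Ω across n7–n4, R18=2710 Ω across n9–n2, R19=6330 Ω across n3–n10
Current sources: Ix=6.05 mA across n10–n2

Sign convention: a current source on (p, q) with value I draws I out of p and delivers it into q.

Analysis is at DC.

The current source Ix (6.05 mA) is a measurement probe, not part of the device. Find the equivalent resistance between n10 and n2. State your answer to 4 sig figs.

Element admittances at DC:
  Y(R1) = 0.0001287 S between n7,n0
  Y(R2) = 0.003731 S between n5,n4
  Y(R3) = 0.3106 S between n2,n6
  Y(R4) = 0.5556 S between n1,n2
  Y(R5) = 0.03953 S between n6,n4
  Y(R6) = 0.0001437 S between n9,n1
  Y(R7) = 0.01715 S between n6,n4
  Y(R8) = 0.002273 S between n1,n10
  Y(R9) = 0.6667 S between n5,n1
  Y(R10) = 0.0001145 S between n4,n7
  Y(R11) = 0.003289 S between n6,n0
  Y(R12) = 0.02564 S between n2,n8
  Y(R13) = 0.8696 S between n9,n5
  Y(R14) = 0.01311 S between n10,n8
  Y(R15) = 0.05102 S between n0,n8
  Y(R16) = 0.006536 S between n9,n3
  Y(R17) = 0.009709 S between n7,n4
  Y(R18) = 0.0003690 S between n9,n2
  Y(R19) = 0.0001580 S between n3,n10
  Ix: injects 0.00605 A into n2 (from n10)
Assemble and solve the 10×10 MNA system:
  V(n1)=0.1530  V(n2)=0.1553  V(n3)=0.1403  V(n4)=0.1532  V(n5)=0.1529  V(n6)=0.1536  V(n7)=0.1513  V(n8)=-0.01028  V(n9)=0.1528  V(n10)=-0.3743

R_eq = 87.53 Ω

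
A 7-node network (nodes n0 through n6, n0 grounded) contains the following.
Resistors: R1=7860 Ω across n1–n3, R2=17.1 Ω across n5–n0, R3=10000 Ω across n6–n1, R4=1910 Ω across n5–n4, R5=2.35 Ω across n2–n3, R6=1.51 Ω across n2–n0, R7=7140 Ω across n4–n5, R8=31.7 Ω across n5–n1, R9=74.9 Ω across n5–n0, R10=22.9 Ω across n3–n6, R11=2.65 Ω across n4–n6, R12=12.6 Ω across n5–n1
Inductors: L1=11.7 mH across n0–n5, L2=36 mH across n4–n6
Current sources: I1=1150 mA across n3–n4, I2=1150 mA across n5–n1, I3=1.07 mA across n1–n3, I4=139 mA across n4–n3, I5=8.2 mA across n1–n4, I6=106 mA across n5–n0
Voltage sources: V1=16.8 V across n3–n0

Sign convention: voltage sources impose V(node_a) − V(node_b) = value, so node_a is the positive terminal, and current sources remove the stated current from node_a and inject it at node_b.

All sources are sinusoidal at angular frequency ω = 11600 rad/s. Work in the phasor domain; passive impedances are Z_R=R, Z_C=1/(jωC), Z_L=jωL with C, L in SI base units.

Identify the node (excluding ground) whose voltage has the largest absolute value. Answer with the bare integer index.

4

MNA unknowns: 6 node voltages V₁..V_6 plus 1 source current (V1)
R1: Y=0.0001272+0.000j on G[1,3]
R2: Y=0.05848+0.000j on G[5,0]
L1: Y=0.000-0.007368j on G[0,5]
R3: Y=0.0001000+0.000j on G[6,1]
R4: Y=0.0005236+0.000j on G[5,4]
R5: Y=0.4255+0.000j on G[2,3]
R6: Y=0.6623+0.000j on G[2,0]
R7: Y=0.0001401+0.000j on G[4,5]
L2: Y=0.000-0.002395j on G[4,6]
R8: Y=0.03155+0.000j on G[5,1]
I1: z[3]−=1.15, z[4]+=1.15
I2: z[5]−=1.15, z[1]+=1.15
R9: Y=0.01335+0.000j on G[5,0]
R10: Y=0.04367+0.000j on G[3,6]
I3: z[1]−=0.00107, z[3]+=0.00107
I4: z[4]−=0.139, z[3]+=0.139
R11: Y=0.3774+0.000j on G[4,6]
I5: z[1]−=0.0082, z[4]+=0.0082
I6: z[5]−=0.106, z[0]+=0.106
R12: Y=0.07937+0.000j on G[5,1]
V1: row V3−V0=16.8, i_V1 at 3,0
solve → V1=9.183-0.1150j, V2=6.572+0.000j, V3=16.80+0.000j, V4=42.04+0.01420j, V5=-1.138-0.1152j, V6=39.41-0.002225j
aux → i_V1=-4.376-0.0001118j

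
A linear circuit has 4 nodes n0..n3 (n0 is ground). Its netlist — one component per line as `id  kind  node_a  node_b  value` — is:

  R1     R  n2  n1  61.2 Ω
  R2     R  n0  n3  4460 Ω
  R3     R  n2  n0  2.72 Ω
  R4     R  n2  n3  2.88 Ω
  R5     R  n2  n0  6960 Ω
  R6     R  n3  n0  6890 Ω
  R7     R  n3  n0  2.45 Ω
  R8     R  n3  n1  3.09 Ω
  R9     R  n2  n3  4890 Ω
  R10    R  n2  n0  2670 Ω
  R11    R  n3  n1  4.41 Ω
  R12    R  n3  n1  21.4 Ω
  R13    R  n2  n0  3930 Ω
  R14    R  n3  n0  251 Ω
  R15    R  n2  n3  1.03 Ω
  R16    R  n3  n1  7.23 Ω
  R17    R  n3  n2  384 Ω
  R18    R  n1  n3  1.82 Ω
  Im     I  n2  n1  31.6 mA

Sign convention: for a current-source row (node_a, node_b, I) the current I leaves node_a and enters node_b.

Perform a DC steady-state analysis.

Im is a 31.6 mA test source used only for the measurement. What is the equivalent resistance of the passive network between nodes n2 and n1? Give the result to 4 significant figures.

Apply KCL at each of the 3 non-ground nodes and solve the resulting linear system.
Node n1: branches {R1, R8, R11, R12, R16, R18, Im} → V_1 = 0.03364
Node n2: branches {R1, R3, R4, R5, R9, R10, R13, R15, R17, Im} → V_2 = -0.01076
Node n3: branches {R2, R4, R6, R7, R8, R9, R11, R12, R14, R15, R16, R17, R18} → V_3 = 0.009611

R_eq = 1.405 Ω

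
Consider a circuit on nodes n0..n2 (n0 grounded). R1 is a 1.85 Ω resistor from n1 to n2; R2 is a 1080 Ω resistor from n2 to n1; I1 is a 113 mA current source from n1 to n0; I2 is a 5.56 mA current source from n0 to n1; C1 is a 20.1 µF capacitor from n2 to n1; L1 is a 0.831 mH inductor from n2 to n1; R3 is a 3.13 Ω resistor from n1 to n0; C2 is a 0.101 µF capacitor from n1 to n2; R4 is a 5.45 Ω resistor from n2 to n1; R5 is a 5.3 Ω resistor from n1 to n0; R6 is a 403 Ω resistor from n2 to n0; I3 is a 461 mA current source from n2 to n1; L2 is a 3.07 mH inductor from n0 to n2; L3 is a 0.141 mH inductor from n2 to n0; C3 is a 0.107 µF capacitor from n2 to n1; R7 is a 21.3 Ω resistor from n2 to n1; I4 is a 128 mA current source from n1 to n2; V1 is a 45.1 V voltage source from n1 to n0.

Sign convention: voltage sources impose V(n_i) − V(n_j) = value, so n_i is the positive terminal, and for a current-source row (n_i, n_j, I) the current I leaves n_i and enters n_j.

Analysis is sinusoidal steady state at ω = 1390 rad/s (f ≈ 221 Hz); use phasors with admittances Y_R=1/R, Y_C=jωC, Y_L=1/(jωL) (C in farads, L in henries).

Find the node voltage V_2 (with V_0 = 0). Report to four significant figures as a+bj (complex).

6.713+4.743j V

Element admittances at ω=1390 rad/s:
  Y(R1) = 0.5405+0.000j S between n1,n2
  Y(R2) = 0.0009259+0.000j S between n2,n1
  I1: injects 0.113 A into n0 (from n1)
  I2: injects 0.00556 A into n1 (from n0)
  Y(C1) = 0.000+0.02794j S between n2,n1
  Y(L1) = 0.000-0.8657j S between n2,n1
  Y(R3) = 0.3195+0.000j S between n1,n0
  Y(C2) = 0.000+0.0001404j S between n1,n2
  Y(R4) = 0.1835+0.000j S between n2,n1
  Y(R5) = 0.1887+0.000j S between n1,n0
  Y(R6) = 0.002481+0.000j S between n2,n0
  I3: injects 0.461 A into n1 (from n2)
  Y(L2) = 0.000-0.2343j S between n0,n2
  Y(L3) = 0.000-5.102j S between n2,n0
  Y(C3) = 0.000+0.0001487j S between n2,n1
  Y(R7) = 0.04695+0.000j S between n2,n1
  I4: injects 0.128 A into n2 (from n1)
  V1: constraint V(n1)−V(n0) = 45.1
Assemble and solve the 3×3 MNA system:
  V(n1)=45.10+0.000j  V(n2)=6.713+4.743j
  i(V1)=-48.35+35.81j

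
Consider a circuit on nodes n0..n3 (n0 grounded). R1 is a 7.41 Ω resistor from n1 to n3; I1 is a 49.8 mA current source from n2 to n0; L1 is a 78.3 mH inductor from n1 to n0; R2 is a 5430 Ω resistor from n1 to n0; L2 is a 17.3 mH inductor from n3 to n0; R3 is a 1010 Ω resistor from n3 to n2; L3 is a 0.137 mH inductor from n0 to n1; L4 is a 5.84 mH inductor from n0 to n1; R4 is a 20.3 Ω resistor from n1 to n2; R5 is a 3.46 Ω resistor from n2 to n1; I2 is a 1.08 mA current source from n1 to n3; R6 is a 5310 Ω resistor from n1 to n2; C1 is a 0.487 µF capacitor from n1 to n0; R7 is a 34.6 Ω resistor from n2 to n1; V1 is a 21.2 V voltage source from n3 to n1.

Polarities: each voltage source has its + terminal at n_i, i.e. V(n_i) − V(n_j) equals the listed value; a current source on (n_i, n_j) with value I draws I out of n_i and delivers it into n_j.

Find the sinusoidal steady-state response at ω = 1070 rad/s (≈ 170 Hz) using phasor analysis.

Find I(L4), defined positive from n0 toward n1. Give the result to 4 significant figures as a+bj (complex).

Element admittances at ω=1070 rad/s:
  Y(R1) = 0.1350+0.000j S between n1,n3
  I1: injects 0.0498 A into n0 (from n2)
  Y(L1) = 0.000-0.01194j S between n1,n0
  Y(R2) = 0.0001842+0.000j S between n1,n0
  Y(L2) = 0.000-0.05402j S between n3,n0
  Y(R3) = 0.0009901+0.000j S between n3,n2
  Y(L3) = 0.000-6.822j S between n0,n1
  Y(L4) = 0.000-0.1600j S between n0,n1
  Y(R4) = 0.04926+0.000j S between n1,n2
  Y(R5) = 0.2890+0.000j S between n2,n1
  I2: injects 0.00108 A into n3 (from n1)
  Y(R6) = 0.0001883+0.000j S between n1,n2
  Y(C1) = 0.000+0.0005211j S between n1,n0
  Y(R7) = 0.02890+0.000j S between n2,n1
  V1: constraint V(n3)−V(n1) = 21.2
Assemble and solve the 4×4 MNA system:
  V(n1)=-0.1625-0.007062j  V(n2)=-0.2407-0.007062j  V(n3)=21.04-0.007062j
  i(V1)=-2.881+1.136j

0.001130-0.02601j A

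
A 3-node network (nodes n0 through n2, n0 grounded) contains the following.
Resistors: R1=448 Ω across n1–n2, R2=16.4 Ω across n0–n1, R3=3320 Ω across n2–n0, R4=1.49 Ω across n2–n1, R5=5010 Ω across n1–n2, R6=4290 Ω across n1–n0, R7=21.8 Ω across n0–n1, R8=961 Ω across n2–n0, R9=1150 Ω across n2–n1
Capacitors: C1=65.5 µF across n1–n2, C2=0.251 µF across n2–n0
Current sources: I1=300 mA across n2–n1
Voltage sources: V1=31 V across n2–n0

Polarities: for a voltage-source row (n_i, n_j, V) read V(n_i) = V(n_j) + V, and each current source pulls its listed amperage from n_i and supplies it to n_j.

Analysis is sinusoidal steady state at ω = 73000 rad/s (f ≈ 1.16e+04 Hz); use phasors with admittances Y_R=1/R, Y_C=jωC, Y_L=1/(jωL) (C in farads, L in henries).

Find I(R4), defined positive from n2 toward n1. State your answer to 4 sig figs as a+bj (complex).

0.06747-0.4128j A

Apply KCL at each of the 2 non-ground nodes and solve the resulting linear system.
Node n1: branches {R1, C1, R2, R4, I1, R5, R6, R7, R9} → V_1 = 30.90+0.6151j
Node n2: branches {R1, C1, R3, R4, I1, R5, R8, C2, R9, V1} → V_2 = 31.00+0.000j
Source currents: i(V1)=-3.350-0.6339j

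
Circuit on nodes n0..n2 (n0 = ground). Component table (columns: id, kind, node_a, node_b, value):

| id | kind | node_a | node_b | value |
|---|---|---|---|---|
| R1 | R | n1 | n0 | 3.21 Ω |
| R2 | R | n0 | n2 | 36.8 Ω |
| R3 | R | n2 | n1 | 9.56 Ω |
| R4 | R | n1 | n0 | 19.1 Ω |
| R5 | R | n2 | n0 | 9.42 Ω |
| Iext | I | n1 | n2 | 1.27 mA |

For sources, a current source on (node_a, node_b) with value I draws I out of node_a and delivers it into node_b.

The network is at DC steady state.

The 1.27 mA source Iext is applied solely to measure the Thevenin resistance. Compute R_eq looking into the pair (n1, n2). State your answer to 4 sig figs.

R_eq = 4.946 Ω

MNA unknowns: 2 node voltages V₁..V_2
R1: Y=0.3115 on G[1,0]
R2: Y=0.02717 on G[0,2]
R3: Y=0.1046 on G[2,1]
R4: Y=0.05236 on G[1,0]
R5: Y=0.1062 on G[2,0]
Iext: z[1]−=0.00127, z[2]+=0.00127
solve → V1=-0.001684, V2=0.004597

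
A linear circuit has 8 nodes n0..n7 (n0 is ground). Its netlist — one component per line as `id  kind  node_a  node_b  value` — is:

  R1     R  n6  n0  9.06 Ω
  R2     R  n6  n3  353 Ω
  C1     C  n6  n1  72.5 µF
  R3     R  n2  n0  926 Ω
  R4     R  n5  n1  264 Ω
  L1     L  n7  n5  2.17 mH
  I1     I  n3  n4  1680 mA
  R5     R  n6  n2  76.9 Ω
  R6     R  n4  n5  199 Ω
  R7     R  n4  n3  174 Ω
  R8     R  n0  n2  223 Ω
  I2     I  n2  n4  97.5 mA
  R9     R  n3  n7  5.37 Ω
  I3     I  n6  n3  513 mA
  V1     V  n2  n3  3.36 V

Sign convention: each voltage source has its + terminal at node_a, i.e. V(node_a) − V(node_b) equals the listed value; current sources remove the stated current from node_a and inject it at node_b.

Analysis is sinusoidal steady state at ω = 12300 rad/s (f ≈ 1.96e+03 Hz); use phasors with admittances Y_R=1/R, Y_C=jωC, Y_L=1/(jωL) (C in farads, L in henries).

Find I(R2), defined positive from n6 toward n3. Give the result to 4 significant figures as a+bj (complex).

Apply KCL at each of the 7 non-ground nodes and solve the resulting linear system.
Node n1: branches {C1, R4} → V_1 = -0.9140+0.03548j
Node n2: branches {R3, R5, R8, I2, V1} → V_2 = 19.47-2.712j
Node n3: branches {R2, I1, R7, R9, I3, V1} → V_3 = 16.11-2.712j
Node n4: branches {I1, R6, R7, I2} → V_4 = 184.3+5.984j
Node n5: branches {R4, L1, R6} → V_5 = 22.92+15.93j
Node n6: branches {R1, R2, C1, R5, I3} → V_6 = -0.9815+0.1367j
Node n7: branches {L1, R9} → V_7 = 19.98-3.304j
Source currents: i(V1)=-0.4718+0.05214j

-0.04842+0.008071j A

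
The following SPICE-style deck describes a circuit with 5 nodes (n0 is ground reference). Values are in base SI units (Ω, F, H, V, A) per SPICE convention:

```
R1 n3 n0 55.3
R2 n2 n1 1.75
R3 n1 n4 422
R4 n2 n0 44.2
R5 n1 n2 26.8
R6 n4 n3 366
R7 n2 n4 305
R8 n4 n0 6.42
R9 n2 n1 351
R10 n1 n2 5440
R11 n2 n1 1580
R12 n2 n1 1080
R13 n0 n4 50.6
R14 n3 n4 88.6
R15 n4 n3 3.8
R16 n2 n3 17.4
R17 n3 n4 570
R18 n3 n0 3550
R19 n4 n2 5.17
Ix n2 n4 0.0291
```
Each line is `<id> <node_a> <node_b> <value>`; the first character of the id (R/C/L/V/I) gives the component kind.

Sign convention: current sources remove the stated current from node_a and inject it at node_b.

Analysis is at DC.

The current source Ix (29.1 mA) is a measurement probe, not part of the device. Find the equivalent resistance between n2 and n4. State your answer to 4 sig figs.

Apply KCL at each of the 4 non-ground nodes and solve the resulting linear system.
Node n1: branches {R2, R3, R5, R9, R10, R11, R12} → V_1 = -0.09569
Node n2: branches {R2, R4, R5, R7, R9, R10, R11, R12, R16, R19, Ix} → V_2 = -0.09611
Node n3: branches {R1, R6, R14, R15, R16, R17, R18} → V_3 = -0.005387
Node n4: branches {R3, R6, R7, R8, R13, R14, R15, R17, R19, Ix} → V_4 = 0.01295

R_eq = 3.748 Ω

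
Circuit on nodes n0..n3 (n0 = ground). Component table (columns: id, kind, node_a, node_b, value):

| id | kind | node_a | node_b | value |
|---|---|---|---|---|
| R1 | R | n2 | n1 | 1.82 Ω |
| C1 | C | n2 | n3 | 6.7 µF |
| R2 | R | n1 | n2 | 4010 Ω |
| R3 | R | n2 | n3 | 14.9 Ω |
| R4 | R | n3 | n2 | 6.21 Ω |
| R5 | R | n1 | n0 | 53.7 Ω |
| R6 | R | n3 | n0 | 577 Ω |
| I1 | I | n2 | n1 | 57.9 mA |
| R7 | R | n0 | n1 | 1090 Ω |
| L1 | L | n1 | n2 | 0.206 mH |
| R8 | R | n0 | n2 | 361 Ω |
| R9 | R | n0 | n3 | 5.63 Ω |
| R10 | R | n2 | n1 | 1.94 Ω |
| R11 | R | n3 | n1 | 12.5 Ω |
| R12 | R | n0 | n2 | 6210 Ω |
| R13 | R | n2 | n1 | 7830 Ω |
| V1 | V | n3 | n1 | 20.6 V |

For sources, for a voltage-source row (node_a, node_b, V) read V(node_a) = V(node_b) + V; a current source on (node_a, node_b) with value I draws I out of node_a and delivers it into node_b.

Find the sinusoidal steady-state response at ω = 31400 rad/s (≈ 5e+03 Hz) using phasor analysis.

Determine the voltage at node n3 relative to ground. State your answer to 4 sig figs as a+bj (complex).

2.239-0.04620j V

MNA unknowns: 3 node voltages V₁..V_3 plus 1 source current (V1)
R1: Y=0.5495+0.000j on G[2,1]
C1: Y=0.000+0.2104j on G[2,3]
R2: Y=0.0002494+0.000j on G[1,2]
R3: Y=0.06711+0.000j on G[2,3]
R4: Y=0.1610+0.000j on G[3,2]
R5: Y=0.01862+0.000j on G[1,0]
R6: Y=0.001733+0.000j on G[3,0]
I1: z[2]−=0.0579, z[1]+=0.0579
R7: Y=0.0009174+0.000j on G[0,1]
L1: Y=0.000-0.1546j on G[1,2]
R8: Y=0.002770+0.000j on G[0,2]
R9: Y=0.1776+0.000j on G[0,3]
R10: Y=0.5155+0.000j on G[2,1]
R11: Y=0.08000+0.000j on G[3,1]
R12: Y=0.0001610+0.000j on G[0,2]
R13: Y=0.0001277+0.000j on G[2,1]
V1: row V3−V1=20.6, i_V1 at 3,1
solve → V1=-18.36-0.04620j, V2=-14.60+3.135j, V3=2.239-0.04620j
aux → i_V1=-6.561-2.809j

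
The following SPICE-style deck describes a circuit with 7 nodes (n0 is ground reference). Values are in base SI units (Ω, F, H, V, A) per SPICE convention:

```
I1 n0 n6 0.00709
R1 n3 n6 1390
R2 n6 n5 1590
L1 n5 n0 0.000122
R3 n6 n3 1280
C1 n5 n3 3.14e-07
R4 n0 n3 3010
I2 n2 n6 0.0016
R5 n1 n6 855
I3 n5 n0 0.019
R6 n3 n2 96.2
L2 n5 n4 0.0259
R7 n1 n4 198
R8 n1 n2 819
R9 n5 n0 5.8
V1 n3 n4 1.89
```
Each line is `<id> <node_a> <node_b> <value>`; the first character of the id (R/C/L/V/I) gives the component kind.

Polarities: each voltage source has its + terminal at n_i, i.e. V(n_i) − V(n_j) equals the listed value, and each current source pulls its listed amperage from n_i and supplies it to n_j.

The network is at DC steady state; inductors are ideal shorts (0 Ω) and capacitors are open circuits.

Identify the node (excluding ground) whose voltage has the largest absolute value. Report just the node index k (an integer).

6

MNA unknowns: 6 node voltages V₁..V_6 plus 3 source currents (L1, L2, V1)
I1: z[0]−=0.00709, z[6]+=0.00709
R1: Y=0.0007194 on G[3,6]
R2: Y=0.0006289 on G[6,5]
L1: row V5−V0=0, i_L1 at 5,0
R3: Y=0.0007813 on G[6,3]
C1: Y=0.000 on G[5,3]
R4: Y=0.0003322 on G[0,3]
I2: z[2]−=0.0016, z[6]+=0.0016
R5: Y=0.001170 on G[1,6]
I3: z[5]−=0.019, z[0]+=0.019
R6: Y=0.01040 on G[3,2]
L2: row V5−V4=0, i_L2 at 5,4
R7: Y=0.005051 on G[1,4]
R8: Y=0.001221 on G[1,2]
R9: Y=0.1724 on G[5,0]
V1: row V3−V4=1.89, i_V1 at 3,4
solve → V1=0.8674, V2=1.645, V3=1.890, V4=0.000, V5=0.000, V6=3.801
aux → i_L1=-0.01254, i_L2=-0.004071, i_V1=-0.0003091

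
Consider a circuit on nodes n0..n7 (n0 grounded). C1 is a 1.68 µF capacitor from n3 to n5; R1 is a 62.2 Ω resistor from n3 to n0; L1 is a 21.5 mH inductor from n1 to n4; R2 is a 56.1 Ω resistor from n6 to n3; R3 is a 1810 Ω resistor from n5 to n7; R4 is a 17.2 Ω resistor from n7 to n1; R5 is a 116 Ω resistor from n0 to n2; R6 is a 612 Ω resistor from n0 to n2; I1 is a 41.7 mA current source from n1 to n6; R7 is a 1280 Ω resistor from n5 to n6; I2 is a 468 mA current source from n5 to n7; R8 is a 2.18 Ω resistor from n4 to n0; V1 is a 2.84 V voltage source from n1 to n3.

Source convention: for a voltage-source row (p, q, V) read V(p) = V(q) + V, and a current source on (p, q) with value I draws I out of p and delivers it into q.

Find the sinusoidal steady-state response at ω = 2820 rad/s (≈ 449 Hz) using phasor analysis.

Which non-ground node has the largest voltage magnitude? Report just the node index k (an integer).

5

MNA unknowns: 7 node voltages V₁..V_7 plus 1 source current (V1)
C1: Y=0.000+0.004738j on G[3,5]
R1: Y=0.01608+0.000j on G[3,0]
L1: Y=0.000-0.01649j on G[1,4]
R2: Y=0.01783+0.000j on G[6,3]
R3: Y=0.0005525+0.000j on G[5,7]
R4: Y=0.05814+0.000j on G[7,1]
R5: Y=0.008621+0.000j on G[0,2]
R6: Y=0.001634+0.000j on G[0,2]
I1: z[1]−=0.0417, z[6]+=0.0417
R7: Y=0.0007813+0.000j on G[5,6]
I2: z[5]−=0.468, z[7]+=0.468
R8: Y=0.4587+0.000j on G[4,0]
V1: row V1−V3=2.84, i_V1 at 1,3
solve → V1=1.386+1.369j, V2=0.000+0.000j, V3=-1.454+1.369j, V4=0.05097-0.04800j, V5=-26.18+91.76j, V6=-0.2511+5.165j, V7=9.100+2.220j
aux → i_V1=0.3834+0.07149j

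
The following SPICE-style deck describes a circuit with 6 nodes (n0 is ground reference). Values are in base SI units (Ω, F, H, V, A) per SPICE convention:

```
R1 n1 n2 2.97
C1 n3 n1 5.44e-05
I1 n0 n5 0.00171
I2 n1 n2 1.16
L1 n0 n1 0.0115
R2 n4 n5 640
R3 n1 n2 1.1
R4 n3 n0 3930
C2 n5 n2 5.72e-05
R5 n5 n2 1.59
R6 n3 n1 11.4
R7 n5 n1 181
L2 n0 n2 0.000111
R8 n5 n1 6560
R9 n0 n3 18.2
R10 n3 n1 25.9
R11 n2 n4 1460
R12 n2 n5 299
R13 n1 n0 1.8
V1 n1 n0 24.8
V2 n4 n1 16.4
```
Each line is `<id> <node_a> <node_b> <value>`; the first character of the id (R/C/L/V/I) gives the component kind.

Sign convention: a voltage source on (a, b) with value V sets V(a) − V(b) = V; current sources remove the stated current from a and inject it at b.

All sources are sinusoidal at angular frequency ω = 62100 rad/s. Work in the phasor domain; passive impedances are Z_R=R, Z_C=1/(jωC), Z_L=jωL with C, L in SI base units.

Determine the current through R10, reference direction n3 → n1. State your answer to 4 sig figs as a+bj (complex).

Apply KCL at each of the 5 non-ground nodes and solve the resulting linear system.
Node n1: branches {R1, C1, I2, L1, R3, R6, R7, R8, R10, R13, V1, V2} → V_1 = 24.80+0.000j
Node n2: branches {R1, I2, R3, C2, R5, L2, R11, R12} → V_2 = 25.42+2.941j
Node n3: branches {C1, R4, R6, R9, R10} → V_3 = 24.78+0.4041j
Node n4: branches {R2, R11, V2} → V_4 = 41.20+0.000j
Node n5: branches {I1, R2, C2, R5, R7, R8, R12} → V_5 = 25.41+2.934j
Source currents: i(V1)=-15.57+3.700j, i(V2)=-0.03548+0.006598j

-0.0008383+0.01560j A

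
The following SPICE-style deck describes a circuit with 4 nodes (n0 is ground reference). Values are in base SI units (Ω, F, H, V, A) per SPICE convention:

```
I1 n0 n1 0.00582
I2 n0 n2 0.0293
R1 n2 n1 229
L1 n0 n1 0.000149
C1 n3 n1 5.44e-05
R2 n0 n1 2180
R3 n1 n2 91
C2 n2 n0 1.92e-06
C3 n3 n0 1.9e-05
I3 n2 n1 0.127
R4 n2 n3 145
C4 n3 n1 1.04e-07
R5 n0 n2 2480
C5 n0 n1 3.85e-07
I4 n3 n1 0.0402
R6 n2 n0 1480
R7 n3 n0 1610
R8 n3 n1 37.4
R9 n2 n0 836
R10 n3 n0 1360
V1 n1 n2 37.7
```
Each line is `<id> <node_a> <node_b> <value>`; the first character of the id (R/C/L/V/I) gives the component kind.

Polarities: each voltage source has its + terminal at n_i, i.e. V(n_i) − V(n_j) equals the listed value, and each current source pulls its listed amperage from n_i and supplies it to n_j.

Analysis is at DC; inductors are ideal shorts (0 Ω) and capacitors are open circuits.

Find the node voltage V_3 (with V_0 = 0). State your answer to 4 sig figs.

Element admittances at DC:
  I1: injects 0.00582 A into n1 (from n0)
  I2: injects 0.0293 A into n2 (from n0)
  Y(R1) = 0.004367 S between n2,n1
  L1: short n0↔n1 (DC inductor)
  Y(C1) = 0.000 S between n3,n1
  Y(R2) = 0.0004587 S between n0,n1
  Y(R3) = 0.01099 S between n1,n2
  Y(C2) = 0.000 S between n2,n0
  Y(C3) = 0.000 S between n3,n0
  I3: injects 0.127 A into n1 (from n2)
  Y(R4) = 0.006897 S between n2,n3
  Y(C4) = 0.000 S between n3,n1
  Y(R5) = 0.0004032 S between n0,n2
  Y(C5) = 0.000 S between n0,n1
  I4: injects 0.0402 A into n1 (from n3)
  Y(R6) = 0.0006757 S between n2,n0
  Y(R7) = 0.0006211 S between n3,n0
  Y(R8) = 0.02674 S between n3,n1
  Y(R9) = 0.001196 S between n2,n0
  Y(R10) = 0.0007353 S between n3,n0
  V1: constraint V(n1)−V(n2) = 37.7
Assemble and solve the 5×5 MNA system:
  V(n1)=0.000  V(n2)=-37.70  V(n3)=-8.579
  i(L1)=-0.1325  i(V1)=-0.7678

-8.579 V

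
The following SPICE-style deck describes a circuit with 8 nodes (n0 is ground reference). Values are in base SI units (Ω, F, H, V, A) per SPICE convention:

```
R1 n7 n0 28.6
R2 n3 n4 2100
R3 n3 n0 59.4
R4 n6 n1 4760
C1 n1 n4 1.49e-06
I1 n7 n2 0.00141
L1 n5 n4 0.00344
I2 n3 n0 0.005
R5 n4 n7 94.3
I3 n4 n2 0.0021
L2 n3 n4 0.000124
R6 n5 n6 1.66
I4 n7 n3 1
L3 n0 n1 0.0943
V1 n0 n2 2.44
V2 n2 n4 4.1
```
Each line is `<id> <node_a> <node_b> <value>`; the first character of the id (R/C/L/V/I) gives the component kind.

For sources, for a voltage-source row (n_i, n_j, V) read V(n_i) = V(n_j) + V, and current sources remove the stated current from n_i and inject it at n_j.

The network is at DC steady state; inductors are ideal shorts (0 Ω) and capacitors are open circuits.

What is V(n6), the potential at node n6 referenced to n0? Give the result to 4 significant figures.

Element admittances at DC:
  Y(R1) = 0.03497 S between n7,n0
  Y(R2) = 0.0004762 S between n3,n4
  Y(R3) = 0.01684 S between n3,n0
  Y(R4) = 0.0002101 S between n6,n1
  Y(C1) = 0.000 S between n1,n4
  I1: injects 0.00141 A into n2 (from n7)
  L1: short n5↔n4 (DC inductor)
  I2: injects 0.005 A into n0 (from n3)
  Y(R5) = 0.01060 S between n4,n7
  I3: injects 0.0021 A into n2 (from n4)
  L2: short n3↔n4 (DC inductor)
  Y(R6) = 0.6024 S between n5,n6
  I4: injects 1 A into n3 (from n7)
  L3: short n0↔n1 (DC inductor)
  V1: constraint V(n0)−V(n2) = 2.44
  V2: constraint V(n2)−V(n4) = 4.1
Assemble and solve the 12×12 MNA system:
  V(n1)=0.000  V(n2)=-2.440  V(n3)=-6.540  V(n4)=-6.540  V(n5)=-6.540  V(n6)=-6.538  V(n7)=-23.50
  i(L1)=0.001373  i(L2)=1.105  i(L3)=0.001373  i(V1)=-0.9281  i(V2)=-0.9246

-6.538 V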